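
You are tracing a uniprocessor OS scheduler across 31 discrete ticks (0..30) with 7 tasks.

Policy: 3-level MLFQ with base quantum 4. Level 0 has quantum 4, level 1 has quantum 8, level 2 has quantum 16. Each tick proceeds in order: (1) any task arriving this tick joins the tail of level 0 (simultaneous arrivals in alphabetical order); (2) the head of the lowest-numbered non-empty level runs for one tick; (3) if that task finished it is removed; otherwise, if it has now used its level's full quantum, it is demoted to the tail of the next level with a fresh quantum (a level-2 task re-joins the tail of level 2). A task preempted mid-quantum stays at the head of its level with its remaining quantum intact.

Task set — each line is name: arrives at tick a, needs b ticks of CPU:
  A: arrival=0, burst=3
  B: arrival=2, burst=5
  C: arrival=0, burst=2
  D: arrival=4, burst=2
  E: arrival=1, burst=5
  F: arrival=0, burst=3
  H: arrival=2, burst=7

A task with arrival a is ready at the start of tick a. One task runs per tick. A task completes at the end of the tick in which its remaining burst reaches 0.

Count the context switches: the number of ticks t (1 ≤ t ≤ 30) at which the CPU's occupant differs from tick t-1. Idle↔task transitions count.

context switches = 10

t=0: L0/L1/L2 = ACF/-/- → run A
t=1: L0/L1/L2 = ACFE/-/- → run A
t=2: L0/L1/L2 = ACFEBH/-/- → run A
t=3: L0/L1/L2 = CFEBH/-/- → run C
t=4: L0/L1/L2 = CFEBHD/-/- → run C
t=5: L0/L1/L2 = FEBHD/-/- → run F
t=6: L0/L1/L2 = FEBHD/-/- → run F
t=7: L0/L1/L2 = FEBHD/-/- → run F
t=8: L0/L1/L2 = EBHD/-/- → run E
t=9: L0/L1/L2 = EBHD/-/- → run E
t=10: L0/L1/L2 = EBHD/-/- → run E
t=11: L0/L1/L2 = EBHD/-/- → run E
t=12: L0/L1/L2 = BHD/E/- → run B
t=13: L0/L1/L2 = BHD/E/- → run B
t=14: L0/L1/L2 = BHD/E/- → run B
t=15: L0/L1/L2 = BHD/E/- → run B
t=16: L0/L1/L2 = HD/EB/- → run H
t=17: L0/L1/L2 = HD/EB/- → run H
t=18: L0/L1/L2 = HD/EB/- → run H
t=19: L0/L1/L2 = HD/EB/- → run H
t=20: L0/L1/L2 = D/EBH/- → run D
t=21: L0/L1/L2 = D/EBH/- → run D
t=22: L0/L1/L2 = -/EBH/- → run E
t=23: L0/L1/L2 = -/BH/- → run B
t=24: L0/L1/L2 = -/H/- → run H
t=25: L0/L1/L2 = -/H/- → run H
t=26: L0/L1/L2 = -/H/- → run H
t=27: (idle)
t=28: (idle)
t=29: (idle)
t=30: (idle)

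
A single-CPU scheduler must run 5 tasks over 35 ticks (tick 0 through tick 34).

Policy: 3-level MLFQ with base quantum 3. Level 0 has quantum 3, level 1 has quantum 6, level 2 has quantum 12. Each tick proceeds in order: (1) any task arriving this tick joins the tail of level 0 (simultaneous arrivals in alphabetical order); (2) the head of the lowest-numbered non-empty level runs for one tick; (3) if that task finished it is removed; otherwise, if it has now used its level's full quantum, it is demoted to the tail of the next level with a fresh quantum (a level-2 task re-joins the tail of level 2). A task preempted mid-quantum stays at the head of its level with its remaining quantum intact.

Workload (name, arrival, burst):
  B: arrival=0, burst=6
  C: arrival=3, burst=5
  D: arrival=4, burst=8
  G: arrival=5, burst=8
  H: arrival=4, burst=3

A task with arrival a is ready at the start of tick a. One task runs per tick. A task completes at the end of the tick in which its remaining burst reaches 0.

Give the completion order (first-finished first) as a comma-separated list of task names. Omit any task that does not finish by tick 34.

completion order = H, B, C, D, G

t=0: L0/L1/L2 = B/-/- → run B
t=1: L0/L1/L2 = B/-/- → run B
t=2: L0/L1/L2 = B/-/- → run B
t=3: L0/L1/L2 = C/B/- → run C
t=4: L0/L1/L2 = CDH/B/- → run C
t=5: L0/L1/L2 = CDHG/B/- → run C
t=6: L0/L1/L2 = DHG/BC/- → run D
t=7: L0/L1/L2 = DHG/BC/- → run D
t=8: L0/L1/L2 = DHG/BC/- → run D
t=9: L0/L1/L2 = HG/BCD/- → run H
t=10: L0/L1/L2 = HG/BCD/- → run H
t=11: L0/L1/L2 = HG/BCD/- → run H
t=12: L0/L1/L2 = G/BCD/- → run G
t=13: L0/L1/L2 = G/BCD/- → run G
t=14: L0/L1/L2 = G/BCD/- → run G
t=15: L0/L1/L2 = -/BCDG/- → run B
t=16: L0/L1/L2 = -/BCDG/- → run B
t=17: L0/L1/L2 = -/BCDG/- → run B
t=18: L0/L1/L2 = -/CDG/- → run C
t=19: L0/L1/L2 = -/CDG/- → run C
t=20: L0/L1/L2 = -/DG/- → run D
t=21: L0/L1/L2 = -/DG/- → run D
t=22: L0/L1/L2 = -/DG/- → run D
t=23: L0/L1/L2 = -/DG/- → run D
t=24: L0/L1/L2 = -/DG/- → run D
t=25: L0/L1/L2 = -/G/- → run G
t=26: L0/L1/L2 = -/G/- → run G
t=27: L0/L1/L2 = -/G/- → run G
t=28: L0/L1/L2 = -/G/- → run G
t=29: L0/L1/L2 = -/G/- → run G
t=30: (idle)
t=31: (idle)
t=32: (idle)
t=33: (idle)
t=34: (idle)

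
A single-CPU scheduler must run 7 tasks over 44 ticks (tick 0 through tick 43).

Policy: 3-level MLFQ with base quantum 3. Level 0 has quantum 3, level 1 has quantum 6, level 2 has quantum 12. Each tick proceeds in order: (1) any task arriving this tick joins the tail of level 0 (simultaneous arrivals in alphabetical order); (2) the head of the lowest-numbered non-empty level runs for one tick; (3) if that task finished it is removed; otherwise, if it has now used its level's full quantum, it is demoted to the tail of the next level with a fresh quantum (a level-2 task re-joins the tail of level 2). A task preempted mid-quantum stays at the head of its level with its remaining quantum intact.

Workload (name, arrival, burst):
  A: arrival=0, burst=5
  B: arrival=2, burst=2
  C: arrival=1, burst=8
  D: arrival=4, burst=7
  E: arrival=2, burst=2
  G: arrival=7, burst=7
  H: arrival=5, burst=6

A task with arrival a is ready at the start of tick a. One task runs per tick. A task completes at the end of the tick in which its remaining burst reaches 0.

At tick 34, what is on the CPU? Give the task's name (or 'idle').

t=0: L0/L1/L2 = A/-/- → run A
t=1: L0/L1/L2 = AC/-/- → run A
t=2: L0/L1/L2 = ACBE/-/- → run A
t=3: L0/L1/L2 = CBE/A/- → run C
t=4: L0/L1/L2 = CBED/A/- → run C
t=5: L0/L1/L2 = CBEDH/A/- → run C
t=6: L0/L1/L2 = BEDH/AC/- → run B
t=7: L0/L1/L2 = BEDHG/AC/- → run B
t=8: L0/L1/L2 = EDHG/AC/- → run E
t=9: L0/L1/L2 = EDHG/AC/- → run E
t=10: L0/L1/L2 = DHG/AC/- → run D
t=11: L0/L1/L2 = DHG/AC/- → run D
t=12: L0/L1/L2 = DHG/AC/- → run D
t=13: L0/L1/L2 = HG/ACD/- → run H
t=14: L0/L1/L2 = HG/ACD/- → run H
t=15: L0/L1/L2 = HG/ACD/- → run H
t=16: L0/L1/L2 = G/ACDH/- → run G
t=17: L0/L1/L2 = G/ACDH/- → run G
t=18: L0/L1/L2 = G/ACDH/- → run G
t=19: L0/L1/L2 = -/ACDHG/- → run A
t=20: L0/L1/L2 = -/ACDHG/- → run A
t=21: L0/L1/L2 = -/CDHG/- → run C
t=22: L0/L1/L2 = -/CDHG/- → run C
t=23: L0/L1/L2 = -/CDHG/- → run C
t=24: L0/L1/L2 = -/CDHG/- → run C
t=25: L0/L1/L2 = -/CDHG/- → run C
t=26: L0/L1/L2 = -/DHG/- → run D
t=27: L0/L1/L2 = -/DHG/- → run D
t=28: L0/L1/L2 = -/DHG/- → run D
t=29: L0/L1/L2 = -/DHG/- → run D
t=30: L0/L1/L2 = -/HG/- → run H
t=31: L0/L1/L2 = -/HG/- → run H
t=32: L0/L1/L2 = -/HG/- → run H
t=33: L0/L1/L2 = -/G/- → run G
t=34: L0/L1/L2 = -/G/- → run G
t=35: L0/L1/L2 = -/G/- → run G
t=36: L0/L1/L2 = -/G/- → run G
t=37: (idle)
t=38: (idle)
t=39: (idle)
t=40: (idle)
t=41: (idle)
t=42: (idle)
t=43: (idle)

running at tick 34 = G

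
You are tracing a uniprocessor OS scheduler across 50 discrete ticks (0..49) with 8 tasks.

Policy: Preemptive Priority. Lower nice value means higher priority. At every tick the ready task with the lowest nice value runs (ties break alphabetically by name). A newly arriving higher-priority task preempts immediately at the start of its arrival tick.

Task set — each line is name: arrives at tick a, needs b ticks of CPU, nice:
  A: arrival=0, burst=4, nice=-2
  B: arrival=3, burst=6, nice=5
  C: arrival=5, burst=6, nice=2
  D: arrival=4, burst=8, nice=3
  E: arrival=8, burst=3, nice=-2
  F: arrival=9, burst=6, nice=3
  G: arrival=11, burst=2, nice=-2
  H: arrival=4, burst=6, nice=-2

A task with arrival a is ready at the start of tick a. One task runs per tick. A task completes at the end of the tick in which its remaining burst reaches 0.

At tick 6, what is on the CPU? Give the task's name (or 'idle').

t=0: ready={A} → run A
t=1: ready={A} → run A
t=2: ready={A} → run A
t=3: ready={A,B} → run A
t=4: ready={B,D,H} → run H
t=5: ready={B,C,D,H} → run H
t=6: ready={B,C,D,H} → run H
t=7: ready={B,C,D,H} → run H
t=8: ready={B,C,D,E,H} → run E
t=9: ready={B,C,D,E,F,H} → run E
t=10: ready={B,C,D,E,F,H} → run E
t=11: ready={B,C,D,F,G,H} → run G
t=12: ready={B,C,D,F,G,H} → run G
t=13: ready={B,C,D,F,H} → run H
t=14: ready={B,C,D,F,H} → run H
t=15: ready={B,C,D,F} → run C
t=16: ready={B,C,D,F} → run C
t=17: ready={B,C,D,F} → run C
t=18: ready={B,C,D,F} → run C
t=19: ready={B,C,D,F} → run C
t=20: ready={B,C,D,F} → run C
t=21: ready={B,D,F} → run D
t=22: ready={B,D,F} → run D
t=23: ready={B,D,F} → run D
t=24: ready={B,D,F} → run D
t=25: ready={B,D,F} → run D
t=26: ready={B,D,F} → run D
t=27: ready={B,D,F} → run D
t=28: ready={B,D,F} → run D
t=29: ready={B,F} → run F
t=30: ready={B,F} → run F
t=31: ready={B,F} → run F
t=32: ready={B,F} → run F
t=33: ready={B,F} → run F
t=34: ready={B,F} → run F
t=35: ready={B} → run B
t=36: ready={B} → run B
t=37: ready={B} → run B
t=38: ready={B} → run B
t=39: ready={B} → run B
t=40: ready={B} → run B
t=41: (idle)
t=42: (idle)
t=43: (idle)
t=44: (idle)
t=45: (idle)
t=46: (idle)
t=47: (idle)
t=48: (idle)
t=49: (idle)

running at tick 6 = H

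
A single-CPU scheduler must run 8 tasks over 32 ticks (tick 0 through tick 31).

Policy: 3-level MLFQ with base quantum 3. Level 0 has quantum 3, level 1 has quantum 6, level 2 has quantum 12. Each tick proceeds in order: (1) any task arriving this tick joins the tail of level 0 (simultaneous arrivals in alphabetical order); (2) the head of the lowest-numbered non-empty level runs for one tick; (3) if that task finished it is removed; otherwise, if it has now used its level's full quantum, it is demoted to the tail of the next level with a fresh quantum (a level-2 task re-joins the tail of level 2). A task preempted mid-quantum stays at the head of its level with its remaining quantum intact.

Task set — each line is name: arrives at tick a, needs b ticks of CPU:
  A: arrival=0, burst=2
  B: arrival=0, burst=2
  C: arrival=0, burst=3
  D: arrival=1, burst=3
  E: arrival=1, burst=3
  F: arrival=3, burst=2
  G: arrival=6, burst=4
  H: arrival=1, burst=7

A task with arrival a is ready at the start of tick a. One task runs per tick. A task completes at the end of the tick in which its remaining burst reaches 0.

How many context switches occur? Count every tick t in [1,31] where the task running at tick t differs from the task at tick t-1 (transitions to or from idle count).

context switches = 10

t=0: L0/L1/L2 = ABC/-/- → run A
t=1: L0/L1/L2 = ABCDEH/-/- → run A
t=2: L0/L1/L2 = BCDEH/-/- → run B
t=3: L0/L1/L2 = BCDEHF/-/- → run B
t=4: L0/L1/L2 = CDEHF/-/- → run C
t=5: L0/L1/L2 = CDEHF/-/- → run C
t=6: L0/L1/L2 = CDEHFG/-/- → run C
t=7: L0/L1/L2 = DEHFG/-/- → run D
t=8: L0/L1/L2 = DEHFG/-/- → run D
t=9: L0/L1/L2 = DEHFG/-/- → run D
t=10: L0/L1/L2 = EHFG/-/- → run E
t=11: L0/L1/L2 = EHFG/-/- → run E
t=12: L0/L1/L2 = EHFG/-/- → run E
t=13: L0/L1/L2 = HFG/-/- → run H
t=14: L0/L1/L2 = HFG/-/- → run H
t=15: L0/L1/L2 = HFG/-/- → run H
t=16: L0/L1/L2 = FG/H/- → run F
t=17: L0/L1/L2 = FG/H/- → run F
t=18: L0/L1/L2 = G/H/- → run G
t=19: L0/L1/L2 = G/H/- → run G
t=20: L0/L1/L2 = G/H/- → run G
t=21: L0/L1/L2 = -/HG/- → run H
t=22: L0/L1/L2 = -/HG/- → run H
t=23: L0/L1/L2 = -/HG/- → run H
t=24: L0/L1/L2 = -/HG/- → run H
t=25: L0/L1/L2 = -/G/- → run G
t=26: (idle)
t=27: (idle)
t=28: (idle)
t=29: (idle)
t=30: (idle)
t=31: (idle)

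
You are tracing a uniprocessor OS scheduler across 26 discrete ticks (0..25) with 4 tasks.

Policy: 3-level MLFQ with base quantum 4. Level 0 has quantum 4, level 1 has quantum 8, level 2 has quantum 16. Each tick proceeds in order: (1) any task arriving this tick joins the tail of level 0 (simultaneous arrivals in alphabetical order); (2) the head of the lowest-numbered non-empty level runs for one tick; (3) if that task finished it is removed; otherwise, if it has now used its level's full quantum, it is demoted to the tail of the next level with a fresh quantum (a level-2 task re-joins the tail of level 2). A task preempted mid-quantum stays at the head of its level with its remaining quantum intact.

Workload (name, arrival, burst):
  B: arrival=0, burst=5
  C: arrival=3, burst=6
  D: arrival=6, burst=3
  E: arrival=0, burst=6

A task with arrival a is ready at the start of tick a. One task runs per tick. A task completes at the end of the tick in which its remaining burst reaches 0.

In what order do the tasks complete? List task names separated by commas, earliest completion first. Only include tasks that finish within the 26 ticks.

t=0: L0/L1/L2 = BE/-/- → run B
t=1: L0/L1/L2 = BE/-/- → run B
t=2: L0/L1/L2 = BE/-/- → run B
t=3: L0/L1/L2 = BEC/-/- → run B
t=4: L0/L1/L2 = EC/B/- → run E
t=5: L0/L1/L2 = EC/B/- → run E
t=6: L0/L1/L2 = ECD/B/- → run E
t=7: L0/L1/L2 = ECD/B/- → run E
t=8: L0/L1/L2 = CD/BE/- → run C
t=9: L0/L1/L2 = CD/BE/- → run C
t=10: L0/L1/L2 = CD/BE/- → run C
t=11: L0/L1/L2 = CD/BE/- → run C
t=12: L0/L1/L2 = D/BEC/- → run D
t=13: L0/L1/L2 = D/BEC/- → run D
t=14: L0/L1/L2 = D/BEC/- → run D
t=15: L0/L1/L2 = -/BEC/- → run B
t=16: L0/L1/L2 = -/EC/- → run E
t=17: L0/L1/L2 = -/EC/- → run E
t=18: L0/L1/L2 = -/C/- → run C
t=19: L0/L1/L2 = -/C/- → run C
t=20: (idle)
t=21: (idle)
t=22: (idle)
t=23: (idle)
t=24: (idle)
t=25: (idle)

completion order = D, B, E, C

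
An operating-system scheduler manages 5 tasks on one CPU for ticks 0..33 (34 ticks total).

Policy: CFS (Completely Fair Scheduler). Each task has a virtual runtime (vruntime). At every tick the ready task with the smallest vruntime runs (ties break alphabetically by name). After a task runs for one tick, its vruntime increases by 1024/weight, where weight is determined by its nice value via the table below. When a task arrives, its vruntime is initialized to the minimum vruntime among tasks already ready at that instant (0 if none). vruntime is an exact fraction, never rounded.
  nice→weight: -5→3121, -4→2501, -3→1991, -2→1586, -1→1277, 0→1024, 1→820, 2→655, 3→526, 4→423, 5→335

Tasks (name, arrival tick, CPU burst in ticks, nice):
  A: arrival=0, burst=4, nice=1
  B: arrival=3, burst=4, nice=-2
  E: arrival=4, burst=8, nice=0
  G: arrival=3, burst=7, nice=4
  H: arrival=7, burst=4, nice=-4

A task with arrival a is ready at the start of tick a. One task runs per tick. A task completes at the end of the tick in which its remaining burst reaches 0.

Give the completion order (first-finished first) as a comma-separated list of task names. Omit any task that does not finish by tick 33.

completion order = A, H, B, E, G

t=0: vr[A=0] → run A
t=1: vr[A=256/205] → run A
t=2: vr[A=512/205] → run A
t=3: vr[A=768/205 B=768/205 G=768/205] → run A
t=4: vr[B=768/205 E=768/205 G=768/205] → run B
t=5: vr[B=713984/162565 E=768/205 G=768/205] → run E
t=6: vr[B=713984/162565 E=973/205 G=768/205] → run G
t=7: vr[B=713984/162565 E=973/205 G=534784/86715 H=713984/162565] → run B
t=8: vr[B=818944/162565 E=973/205 G=534784/86715 H=713984/162565] → run H
t=9: vr[B=818944/162565 E=973/205 G=534784/86715 H=780544/162565] → run E
t=10: vr[B=818944/162565 E=1178/205 G=534784/86715 H=780544/162565] → run H
t=11: vr[B=818944/162565 E=1178/205 G=534784/86715 H=847104/162565] → run B
t=12: vr[B=923904/162565 E=1178/205 G=534784/86715 H=847104/162565] → run H
t=13: vr[B=923904/162565 E=1178/205 G=534784/86715 H=913664/162565] → run H
t=14: vr[B=923904/162565 E=1178/205 G=534784/86715] → run B
t=15: vr[E=1178/205 G=534784/86715] → run E
t=16: vr[E=1383/205 G=534784/86715] → run G
t=17: vr[E=1383/205 G=744704/86715] → run E
t=18: vr[E=1588/205 G=744704/86715] → run E
t=19: vr[E=1793/205 G=744704/86715] → run G
t=20: vr[E=1793/205 G=318208/28905] → run E
t=21: vr[E=1998/205 G=318208/28905] → run E
t=22: vr[E=2203/205 G=318208/28905] → run E
t=23: vr[G=318208/28905] → run G
t=24: vr[G=1164544/86715] → run G
t=25: vr[G=1374464/86715] → run G
t=26: vr[G=528128/28905] → run G
t=27: (idle)
t=28: (idle)
t=29: (idle)
t=30: (idle)
t=31: (idle)
t=32: (idle)
t=33: (idle)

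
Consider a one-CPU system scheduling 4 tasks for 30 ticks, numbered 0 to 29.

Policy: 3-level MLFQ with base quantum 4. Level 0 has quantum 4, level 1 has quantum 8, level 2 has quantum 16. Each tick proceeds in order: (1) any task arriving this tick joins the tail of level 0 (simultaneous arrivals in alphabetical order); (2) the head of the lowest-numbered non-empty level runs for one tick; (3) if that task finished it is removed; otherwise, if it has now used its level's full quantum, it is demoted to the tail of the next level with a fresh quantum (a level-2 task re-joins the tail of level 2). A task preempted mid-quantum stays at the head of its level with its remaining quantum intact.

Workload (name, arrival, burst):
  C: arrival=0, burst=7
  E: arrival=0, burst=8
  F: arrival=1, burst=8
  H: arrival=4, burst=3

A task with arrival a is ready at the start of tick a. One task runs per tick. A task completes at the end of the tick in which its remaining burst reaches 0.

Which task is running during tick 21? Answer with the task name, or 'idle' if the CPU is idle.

running at tick 21 = E

t=0: L0/L1/L2 = CE/-/- → run C
t=1: L0/L1/L2 = CEF/-/- → run C
t=2: L0/L1/L2 = CEF/-/- → run C
t=3: L0/L1/L2 = CEF/-/- → run C
t=4: L0/L1/L2 = EFH/C/- → run E
t=5: L0/L1/L2 = EFH/C/- → run E
t=6: L0/L1/L2 = EFH/C/- → run E
t=7: L0/L1/L2 = EFH/C/- → run E
t=8: L0/L1/L2 = FH/CE/- → run F
t=9: L0/L1/L2 = FH/CE/- → run F
t=10: L0/L1/L2 = FH/CE/- → run F
t=11: L0/L1/L2 = FH/CE/- → run F
t=12: L0/L1/L2 = H/CEF/- → run H
t=13: L0/L1/L2 = H/CEF/- → run H
t=14: L0/L1/L2 = H/CEF/- → run H
t=15: L0/L1/L2 = -/CEF/- → run C
t=16: L0/L1/L2 = -/CEF/- → run C
t=17: L0/L1/L2 = -/CEF/- → run C
t=18: L0/L1/L2 = -/EF/- → run E
t=19: L0/L1/L2 = -/EF/- → run E
t=20: L0/L1/L2 = -/EF/- → run E
t=21: L0/L1/L2 = -/EF/- → run E
t=22: L0/L1/L2 = -/F/- → run F
t=23: L0/L1/L2 = -/F/- → run F
t=24: L0/L1/L2 = -/F/- → run F
t=25: L0/L1/L2 = -/F/- → run F
t=26: (idle)
t=27: (idle)
t=28: (idle)
t=29: (idle)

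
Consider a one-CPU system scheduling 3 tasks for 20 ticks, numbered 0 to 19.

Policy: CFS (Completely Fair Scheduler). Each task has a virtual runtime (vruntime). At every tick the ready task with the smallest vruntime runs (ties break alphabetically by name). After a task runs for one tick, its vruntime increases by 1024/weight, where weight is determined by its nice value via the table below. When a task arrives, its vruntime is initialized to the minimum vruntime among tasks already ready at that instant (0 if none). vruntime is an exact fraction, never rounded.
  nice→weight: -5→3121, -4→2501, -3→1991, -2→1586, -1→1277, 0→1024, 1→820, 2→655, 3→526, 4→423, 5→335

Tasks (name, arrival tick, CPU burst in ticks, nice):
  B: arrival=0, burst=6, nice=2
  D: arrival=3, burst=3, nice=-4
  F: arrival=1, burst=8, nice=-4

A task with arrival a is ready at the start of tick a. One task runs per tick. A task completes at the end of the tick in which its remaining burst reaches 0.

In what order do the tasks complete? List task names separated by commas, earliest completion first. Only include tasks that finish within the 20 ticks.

completion order = D, F, B

t=0: vr[B=0] → run B
t=1: vr[B=1024/655 F=1024/655] → run B
t=2: vr[B=2048/655 F=1024/655] → run F
t=3: vr[B=2048/655 D=3231744/1638155 F=3231744/1638155] → run D
t=4: vr[B=2048/655 D=3902464/1638155 F=3231744/1638155] → run F
t=5: vr[B=2048/655 D=3902464/1638155 F=3902464/1638155] → run D
t=6: vr[B=2048/655 D=4573184/1638155 F=3902464/1638155] → run F
t=7: vr[B=2048/655 D=4573184/1638155 F=4573184/1638155] → run D
t=8: vr[B=2048/655 F=4573184/1638155] → run F
t=9: vr[B=2048/655 F=5243904/1638155] → run B
t=10: vr[B=3072/655 F=5243904/1638155] → run F
t=11: vr[B=3072/655 F=5914624/1638155] → run F
t=12: vr[B=3072/655 F=6585344/1638155] → run F
t=13: vr[B=3072/655 F=7256064/1638155] → run F
t=14: vr[B=3072/655] → run B
t=15: vr[B=4096/655] → run B
t=16: vr[B=1024/131] → run B
t=17: (idle)
t=18: (idle)
t=19: (idle)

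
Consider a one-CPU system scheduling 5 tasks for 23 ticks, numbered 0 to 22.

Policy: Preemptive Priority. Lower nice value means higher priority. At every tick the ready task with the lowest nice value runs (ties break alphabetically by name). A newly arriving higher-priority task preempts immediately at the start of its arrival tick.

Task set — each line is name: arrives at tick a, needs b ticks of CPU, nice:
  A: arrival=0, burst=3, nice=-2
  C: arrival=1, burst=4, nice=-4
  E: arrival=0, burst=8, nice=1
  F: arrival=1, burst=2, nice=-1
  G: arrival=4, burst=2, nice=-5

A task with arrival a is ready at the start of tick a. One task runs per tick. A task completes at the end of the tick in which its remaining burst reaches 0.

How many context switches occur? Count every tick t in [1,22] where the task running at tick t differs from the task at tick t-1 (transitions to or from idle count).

t=0: ready={A,E} → run A
t=1: ready={A,C,E,F} → run C
t=2: ready={A,C,E,F} → run C
t=3: ready={A,C,E,F} → run C
t=4: ready={A,C,E,F,G} → run G
t=5: ready={A,C,E,F,G} → run G
t=6: ready={A,C,E,F} → run C
t=7: ready={A,E,F} → run A
t=8: ready={A,E,F} → run A
t=9: ready={E,F} → run F
t=10: ready={E,F} → run F
t=11: ready={E} → run E
t=12: ready={E} → run E
t=13: ready={E} → run E
t=14: ready={E} → run E
t=15: ready={E} → run E
t=16: ready={E} → run E
t=17: ready={E} → run E
t=18: ready={E} → run E
t=19: (idle)
t=20: (idle)
t=21: (idle)
t=22: (idle)

context switches = 7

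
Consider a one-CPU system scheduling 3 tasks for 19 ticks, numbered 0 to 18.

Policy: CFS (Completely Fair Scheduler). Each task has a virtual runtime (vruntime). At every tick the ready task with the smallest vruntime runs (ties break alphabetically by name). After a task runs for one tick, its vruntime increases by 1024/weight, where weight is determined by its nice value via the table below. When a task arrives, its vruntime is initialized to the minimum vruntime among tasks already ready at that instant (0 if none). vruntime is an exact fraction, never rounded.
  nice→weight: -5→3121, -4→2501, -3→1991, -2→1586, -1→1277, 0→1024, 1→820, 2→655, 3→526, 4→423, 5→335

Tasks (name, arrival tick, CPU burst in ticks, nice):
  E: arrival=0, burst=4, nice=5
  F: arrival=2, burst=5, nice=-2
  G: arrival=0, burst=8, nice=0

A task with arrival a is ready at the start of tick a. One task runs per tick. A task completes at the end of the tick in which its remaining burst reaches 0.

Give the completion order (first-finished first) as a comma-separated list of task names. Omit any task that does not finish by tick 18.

t=0: vr[E=0 G=0] → run E
t=1: vr[E=1024/335 G=0] → run G
t=2: vr[E=1024/335 F=1 G=1] → run F
t=3: vr[E=1024/335 F=1305/793 G=1] → run G
t=4: vr[E=1024/335 F=1305/793 G=2] → run F
t=5: vr[E=1024/335 F=1817/793 G=2] → run G
t=6: vr[E=1024/335 F=1817/793 G=3] → run F
t=7: vr[E=1024/335 F=2329/793 G=3] → run F
t=8: vr[E=1024/335 F=2841/793 G=3] → run G
t=9: vr[E=1024/335 F=2841/793 G=4] → run E
t=10: vr[E=2048/335 F=2841/793 G=4] → run F
t=11: vr[E=2048/335 G=4] → run G
t=12: vr[E=2048/335 G=5] → run G
t=13: vr[E=2048/335 G=6] → run G
t=14: vr[E=2048/335 G=7] → run E
t=15: vr[E=3072/335 G=7] → run G
t=16: vr[E=3072/335] → run E
t=17: (idle)
t=18: (idle)

completion order = F, G, E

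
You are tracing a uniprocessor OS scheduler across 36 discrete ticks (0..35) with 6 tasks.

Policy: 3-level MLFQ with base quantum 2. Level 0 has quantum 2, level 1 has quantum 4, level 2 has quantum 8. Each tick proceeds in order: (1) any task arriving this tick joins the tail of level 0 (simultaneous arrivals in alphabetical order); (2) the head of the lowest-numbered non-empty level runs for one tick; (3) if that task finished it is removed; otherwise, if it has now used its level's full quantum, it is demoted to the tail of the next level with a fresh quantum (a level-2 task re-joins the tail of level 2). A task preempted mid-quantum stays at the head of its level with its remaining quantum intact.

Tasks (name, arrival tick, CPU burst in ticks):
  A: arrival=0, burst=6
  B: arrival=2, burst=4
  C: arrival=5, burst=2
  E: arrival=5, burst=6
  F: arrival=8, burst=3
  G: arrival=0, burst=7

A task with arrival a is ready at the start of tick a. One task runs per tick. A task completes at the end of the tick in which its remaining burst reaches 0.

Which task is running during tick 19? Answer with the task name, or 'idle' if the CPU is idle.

running at tick 19 = G

t=0: L0/L1/L2 = AG/-/- → run A
t=1: L0/L1/L2 = AG/-/- → run A
t=2: L0/L1/L2 = GB/A/- → run G
t=3: L0/L1/L2 = GB/A/- → run G
t=4: L0/L1/L2 = B/AG/- → run B
t=5: L0/L1/L2 = BCE/AG/- → run B
t=6: L0/L1/L2 = CE/AGB/- → run C
t=7: L0/L1/L2 = CE/AGB/- → run C
t=8: L0/L1/L2 = EF/AGB/- → run E
t=9: L0/L1/L2 = EF/AGB/- → run E
t=10: L0/L1/L2 = F/AGBE/- → run F
t=11: L0/L1/L2 = F/AGBE/- → run F
t=12: L0/L1/L2 = -/AGBEF/- → run A
t=13: L0/L1/L2 = -/AGBEF/- → run A
t=14: L0/L1/L2 = -/AGBEF/- → run A
t=15: L0/L1/L2 = -/AGBEF/- → run A
t=16: L0/L1/L2 = -/GBEF/- → run G
t=17: L0/L1/L2 = -/GBEF/- → run G
t=18: L0/L1/L2 = -/GBEF/- → run G
t=19: L0/L1/L2 = -/GBEF/- → run G
t=20: L0/L1/L2 = -/BEF/G → run B
t=21: L0/L1/L2 = -/BEF/G → run B
t=22: L0/L1/L2 = -/EF/G → run E
t=23: L0/L1/L2 = -/EF/G → run E
t=24: L0/L1/L2 = -/EF/G → run E
t=25: L0/L1/L2 = -/EF/G → run E
t=26: L0/L1/L2 = -/F/G → run F
t=27: L0/L1/L2 = -/-/G → run G
t=28: (idle)
t=29: (idle)
t=30: (idle)
t=31: (idle)
t=32: (idle)
t=33: (idle)
t=34: (idle)
t=35: (idle)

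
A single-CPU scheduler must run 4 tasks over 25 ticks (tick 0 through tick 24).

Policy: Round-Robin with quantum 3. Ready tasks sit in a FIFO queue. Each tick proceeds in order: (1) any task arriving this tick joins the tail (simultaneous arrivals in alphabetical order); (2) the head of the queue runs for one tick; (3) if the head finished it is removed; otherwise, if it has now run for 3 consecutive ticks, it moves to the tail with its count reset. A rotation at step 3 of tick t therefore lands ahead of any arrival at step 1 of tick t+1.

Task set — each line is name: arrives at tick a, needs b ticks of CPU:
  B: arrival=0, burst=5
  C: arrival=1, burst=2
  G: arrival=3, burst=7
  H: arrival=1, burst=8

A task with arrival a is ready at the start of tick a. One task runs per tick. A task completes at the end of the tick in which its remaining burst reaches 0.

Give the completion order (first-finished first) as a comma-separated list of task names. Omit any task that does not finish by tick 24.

completion order = C, B, H, G

t=0: queue=[B] q_used=0 → run B
t=1: queue=[B,C,H] q_used=1 → run B
t=2: queue=[B,C,H] q_used=2 → run B
t=3: queue=[C,H,B,G] q_used=0 → run C
t=4: queue=[C,H,B,G] q_used=1 → run C
t=5: queue=[H,B,G] q_used=0 → run H
t=6: queue=[H,B,G] q_used=1 → run H
t=7: queue=[H,B,G] q_used=2 → run H
t=8: queue=[B,G,H] q_used=0 → run B
t=9: queue=[B,G,H] q_used=1 → run B
t=10: queue=[G,H] q_used=0 → run G
t=11: queue=[G,H] q_used=1 → run G
t=12: queue=[G,H] q_used=2 → run G
t=13: queue=[H,G] q_used=0 → run H
t=14: queue=[H,G] q_used=1 → run H
t=15: queue=[H,G] q_used=2 → run H
t=16: queue=[G,H] q_used=0 → run G
t=17: queue=[G,H] q_used=1 → run G
t=18: queue=[G,H] q_used=2 → run G
t=19: queue=[H,G] q_used=0 → run H
t=20: queue=[H,G] q_used=1 → run H
t=21: queue=[G] q_used=0 → run G
t=22: (idle)
t=23: (idle)
t=24: (idle)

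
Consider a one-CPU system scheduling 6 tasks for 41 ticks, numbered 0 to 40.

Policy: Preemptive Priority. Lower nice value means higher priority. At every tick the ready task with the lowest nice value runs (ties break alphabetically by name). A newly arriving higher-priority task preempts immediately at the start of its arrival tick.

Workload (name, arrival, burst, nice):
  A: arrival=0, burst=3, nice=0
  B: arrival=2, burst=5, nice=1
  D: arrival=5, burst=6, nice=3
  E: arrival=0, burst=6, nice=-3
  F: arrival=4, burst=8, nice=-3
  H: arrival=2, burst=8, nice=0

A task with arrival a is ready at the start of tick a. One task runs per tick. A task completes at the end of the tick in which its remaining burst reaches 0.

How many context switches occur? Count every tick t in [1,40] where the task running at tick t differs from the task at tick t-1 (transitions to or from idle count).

context switches = 6

t=0: ready={A,E} → run E
t=1: ready={A,E} → run E
t=2: ready={A,B,E,H} → run E
t=3: ready={A,B,E,H} → run E
t=4: ready={A,B,E,F,H} → run E
t=5: ready={A,B,D,E,F,H} → run E
t=6: ready={A,B,D,F,H} → run F
t=7: ready={A,B,D,F,H} → run F
t=8: ready={A,B,D,F,H} → run F
t=9: ready={A,B,D,F,H} → run F
t=10: ready={A,B,D,F,H} → run F
t=11: ready={A,B,D,F,H} → run F
t=12: ready={A,B,D,F,H} → run F
t=13: ready={A,B,D,F,H} → run F
t=14: ready={A,B,D,H} → run A
t=15: ready={A,B,D,H} → run A
t=16: ready={A,B,D,H} → run A
t=17: ready={B,D,H} → run H
t=18: ready={B,D,H} → run H
t=19: ready={B,D,H} → run H
t=20: ready={B,D,H} → run H
t=21: ready={B,D,H} → run H
t=22: ready={B,D,H} → run H
t=23: ready={B,D,H} → run H
t=24: ready={B,D,H} → run H
t=25: ready={B,D} → run B
t=26: ready={B,D} → run B
t=27: ready={B,D} → run B
t=28: ready={B,D} → run B
t=29: ready={B,D} → run B
t=30: ready={D} → run D
t=31: ready={D} → run D
t=32: ready={D} → run D
t=33: ready={D} → run D
t=34: ready={D} → run D
t=35: ready={D} → run D
t=36: (idle)
t=37: (idle)
t=38: (idle)
t=39: (idle)
t=40: (idle)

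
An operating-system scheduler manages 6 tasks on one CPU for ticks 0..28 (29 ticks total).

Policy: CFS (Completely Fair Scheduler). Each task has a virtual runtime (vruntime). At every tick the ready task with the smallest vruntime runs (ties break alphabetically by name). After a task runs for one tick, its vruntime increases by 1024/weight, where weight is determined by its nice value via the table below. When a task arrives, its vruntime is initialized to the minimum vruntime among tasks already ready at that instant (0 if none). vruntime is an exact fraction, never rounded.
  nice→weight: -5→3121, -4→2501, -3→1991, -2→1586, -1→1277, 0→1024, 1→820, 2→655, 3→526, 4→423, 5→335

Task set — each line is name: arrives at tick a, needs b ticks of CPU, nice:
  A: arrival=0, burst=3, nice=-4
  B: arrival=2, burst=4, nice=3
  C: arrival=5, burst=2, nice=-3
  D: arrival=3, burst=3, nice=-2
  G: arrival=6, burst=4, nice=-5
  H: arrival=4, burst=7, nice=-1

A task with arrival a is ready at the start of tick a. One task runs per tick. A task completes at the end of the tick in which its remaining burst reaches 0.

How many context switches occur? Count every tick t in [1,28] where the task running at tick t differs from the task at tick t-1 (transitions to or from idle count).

t=0: vr[A=0] → run A
t=1: vr[A=1024/2501] → run A
t=2: vr[A=2048/2501 B=2048/2501] → run A
t=3: vr[B=2048/2501 D=2048/2501] → run B
t=4: vr[B=1819136/657763 D=2048/2501 H=2048/2501] → run D
t=5: vr[B=1819136/657763 C=2048/2501 D=47616/32513 H=2048/2501] → run C
t=6: vr[B=1819136/657763 C=6638592/4979491 D=47616/32513 G=2048/2501 H=2048/2501] → run G
t=7: vr[B=1819136/657763 C=6638592/4979491 D=47616/32513 G=8952832/7805621 H=2048/2501] → run H
t=8: vr[B=1819136/657763 C=6638592/4979491 D=47616/32513 G=8952832/7805621 H=5176320/3193777] → run G
t=9: vr[B=1819136/657763 C=6638592/4979491 D=47616/32513 G=11513856/7805621 H=5176320/3193777] → run C
t=10: vr[B=1819136/657763 D=47616/32513 G=11513856/7805621 H=5176320/3193777] → run D
t=11: vr[B=1819136/657763 D=68608/32513 G=11513856/7805621 H=5176320/3193777] → run G
t=12: vr[B=1819136/657763 D=68608/32513 G=14074880/7805621 H=5176320/3193777] → run H
t=13: vr[B=1819136/657763 D=68608/32513 G=14074880/7805621 H=7737344/3193777] → run G
t=14: vr[B=1819136/657763 D=68608/32513 H=7737344/3193777] → run D
t=15: vr[B=1819136/657763 H=7737344/3193777] → run H
t=16: vr[B=1819136/657763 H=10298368/3193777] → run B
t=17: vr[B=3099648/657763 H=10298368/3193777] → run H
t=18: vr[B=3099648/657763 H=12859392/3193777] → run H
t=19: vr[B=3099648/657763 H=15420416/3193777] → run B
t=20: vr[B=4380160/657763 H=15420416/3193777] → run H
t=21: vr[B=4380160/657763 H=17981440/3193777] → run H
t=22: vr[B=4380160/657763] → run B
t=23: (idle)
t=24: (idle)
t=25: (idle)
t=26: (idle)
t=27: (idle)
t=28: (idle)

context switches = 19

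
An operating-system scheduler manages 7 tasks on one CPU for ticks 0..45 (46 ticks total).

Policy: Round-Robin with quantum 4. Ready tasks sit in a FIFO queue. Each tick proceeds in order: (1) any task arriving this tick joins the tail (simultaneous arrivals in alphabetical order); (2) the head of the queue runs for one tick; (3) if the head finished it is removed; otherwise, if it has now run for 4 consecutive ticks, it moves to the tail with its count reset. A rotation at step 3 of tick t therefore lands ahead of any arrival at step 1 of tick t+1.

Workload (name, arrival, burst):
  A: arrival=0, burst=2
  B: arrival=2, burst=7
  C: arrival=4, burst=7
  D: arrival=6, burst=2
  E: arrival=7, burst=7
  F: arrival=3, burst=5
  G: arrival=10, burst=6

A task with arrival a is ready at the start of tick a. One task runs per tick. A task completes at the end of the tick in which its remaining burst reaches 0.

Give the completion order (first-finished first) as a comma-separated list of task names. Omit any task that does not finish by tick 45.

t=0: queue=[A] q_used=0 → run A
t=1: queue=[A] q_used=1 → run A
t=2: queue=[B] q_used=0 → run B
t=3: queue=[B,F] q_used=1 → run B
t=4: queue=[B,F,C] q_used=2 → run B
t=5: queue=[B,F,C] q_used=3 → run B
t=6: queue=[F,C,B,D] q_used=0 → run F
t=7: queue=[F,C,B,D,E] q_used=1 → run F
t=8: queue=[F,C,B,D,E] q_used=2 → run F
t=9: queue=[F,C,B,D,E] q_used=3 → run F
t=10: queue=[C,B,D,E,F,G] q_used=0 → run C
t=11: queue=[C,B,D,E,F,G] q_used=1 → run C
t=12: queue=[C,B,D,E,F,G] q_used=2 → run C
t=13: queue=[C,B,D,E,F,G] q_used=3 → run C
t=14: queue=[B,D,E,F,G,C] q_used=0 → run B
t=15: queue=[B,D,E,F,G,C] q_used=1 → run B
t=16: queue=[B,D,E,F,G,C] q_used=2 → run B
t=17: queue=[D,E,F,G,C] q_used=0 → run D
t=18: queue=[D,E,F,G,C] q_used=1 → run D
t=19: queue=[E,F,G,C] q_used=0 → run E
t=20: queue=[E,F,G,C] q_used=1 → run E
t=21: queue=[E,F,G,C] q_used=2 → run E
t=22: queue=[E,F,G,C] q_used=3 → run E
t=23: queue=[F,G,C,E] q_used=0 → run F
t=24: queue=[G,C,E] q_used=0 → run G
t=25: queue=[G,C,E] q_used=1 → run G
t=26: queue=[G,C,E] q_used=2 → run G
t=27: queue=[G,C,E] q_used=3 → run G
t=28: queue=[C,E,G] q_used=0 → run C
t=29: queue=[C,E,G] q_used=1 → run C
t=30: queue=[C,E,G] q_used=2 → run C
t=31: queue=[E,G] q_used=0 → run E
t=32: queue=[E,G] q_used=1 → run E
t=33: queue=[E,G] q_used=2 → run E
t=34: queue=[G] q_used=0 → run G
t=35: queue=[G] q_used=1 → run G
t=36: (idle)
t=37: (idle)
t=38: (idle)
t=39: (idle)
t=40: (idle)
t=41: (idle)
t=42: (idle)
t=43: (idle)
t=44: (idle)
t=45: (idle)

completion order = A, B, D, F, C, E, G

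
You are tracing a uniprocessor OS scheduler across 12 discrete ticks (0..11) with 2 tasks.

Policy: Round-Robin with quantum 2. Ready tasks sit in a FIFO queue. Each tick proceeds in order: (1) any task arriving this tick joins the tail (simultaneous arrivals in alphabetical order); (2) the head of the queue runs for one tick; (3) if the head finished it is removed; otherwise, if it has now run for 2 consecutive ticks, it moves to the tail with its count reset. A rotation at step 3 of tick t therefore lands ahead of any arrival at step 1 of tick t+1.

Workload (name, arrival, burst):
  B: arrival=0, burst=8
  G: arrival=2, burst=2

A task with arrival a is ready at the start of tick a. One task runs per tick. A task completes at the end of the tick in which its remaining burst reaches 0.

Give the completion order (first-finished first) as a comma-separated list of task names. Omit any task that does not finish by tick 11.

completion order = G, B

t=0: queue=[B] q_used=0 → run B
t=1: queue=[B] q_used=1 → run B
t=2: queue=[B,G] q_used=0 → run B
t=3: queue=[B,G] q_used=1 → run B
t=4: queue=[G,B] q_used=0 → run G
t=5: queue=[G,B] q_used=1 → run G
t=6: queue=[B] q_used=0 → run B
t=7: queue=[B] q_used=1 → run B
t=8: queue=[B] q_used=0 → run B
t=9: queue=[B] q_used=1 → run B
t=10: (idle)
t=11: (idle)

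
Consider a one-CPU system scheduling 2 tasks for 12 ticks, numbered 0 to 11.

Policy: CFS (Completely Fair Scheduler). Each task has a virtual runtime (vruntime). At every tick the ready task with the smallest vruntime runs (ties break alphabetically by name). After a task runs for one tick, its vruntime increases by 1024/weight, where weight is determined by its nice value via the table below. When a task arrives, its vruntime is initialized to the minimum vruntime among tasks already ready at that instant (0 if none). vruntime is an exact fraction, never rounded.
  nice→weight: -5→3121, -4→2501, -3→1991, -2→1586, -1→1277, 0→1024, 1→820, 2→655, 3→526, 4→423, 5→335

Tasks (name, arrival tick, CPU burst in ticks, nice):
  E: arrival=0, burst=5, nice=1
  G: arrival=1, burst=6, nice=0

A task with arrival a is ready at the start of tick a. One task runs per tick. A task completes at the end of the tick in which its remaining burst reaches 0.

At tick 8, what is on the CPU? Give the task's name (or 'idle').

t=0: vr[E=0] → run E
t=1: vr[E=256/205 G=256/205] → run E
t=2: vr[E=512/205 G=256/205] → run G
t=3: vr[E=512/205 G=461/205] → run G
t=4: vr[E=512/205 G=666/205] → run E
t=5: vr[E=768/205 G=666/205] → run G
t=6: vr[E=768/205 G=871/205] → run E
t=7: vr[E=1024/205 G=871/205] → run G
t=8: vr[E=1024/205 G=1076/205] → run E
t=9: vr[G=1076/205] → run G
t=10: vr[G=1281/205] → run G
t=11: (idle)

running at tick 8 = E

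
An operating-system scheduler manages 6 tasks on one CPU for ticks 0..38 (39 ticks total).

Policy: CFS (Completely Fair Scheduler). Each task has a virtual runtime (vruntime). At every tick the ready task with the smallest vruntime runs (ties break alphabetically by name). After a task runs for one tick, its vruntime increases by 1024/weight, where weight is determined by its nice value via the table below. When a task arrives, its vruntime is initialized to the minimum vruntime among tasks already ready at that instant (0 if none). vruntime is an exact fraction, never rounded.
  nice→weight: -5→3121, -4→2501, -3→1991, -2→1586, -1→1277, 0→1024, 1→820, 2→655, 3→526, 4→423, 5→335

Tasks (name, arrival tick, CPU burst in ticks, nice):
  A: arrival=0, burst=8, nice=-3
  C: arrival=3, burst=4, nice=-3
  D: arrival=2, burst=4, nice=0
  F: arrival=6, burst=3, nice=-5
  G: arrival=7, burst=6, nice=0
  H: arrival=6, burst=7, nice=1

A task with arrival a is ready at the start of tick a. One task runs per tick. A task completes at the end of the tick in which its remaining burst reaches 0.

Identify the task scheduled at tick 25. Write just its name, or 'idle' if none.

t=0: vr[A=0] → run A
t=1: vr[A=1024/1991] → run A
t=2: vr[A=2048/1991 D=2048/1991] → run A
t=3: vr[A=3072/1991 C=2048/1991 D=2048/1991] → run C
t=4: vr[A=3072/1991 C=3072/1991 D=2048/1991] → run D
t=5: vr[A=3072/1991 C=3072/1991 D=4039/1991] → run A
t=6: vr[A=4096/1991 C=3072/1991 D=4039/1991 F=3072/1991 H=3072/1991] → run C
t=7: vr[A=4096/1991 C=4096/1991 D=4039/1991 F=3072/1991 G=3072/1991 H=3072/1991] → run F
t=8: vr[A=4096/1991 C=4096/1991 D=4039/1991 F=11626496/6213911 G=3072/1991 H=3072/1991] → run G
t=9: vr[A=4096/1991 C=4096/1991 D=4039/1991 F=11626496/6213911 G=5063/1991 H=3072/1991] → run H
t=10: vr[A=4096/1991 C=4096/1991 D=4039/1991 F=11626496/6213911 G=5063/1991 H=1139456/408155] → run F
t=11: vr[A=4096/1991 C=4096/1991 D=4039/1991 F=13665280/6213911 G=5063/1991 H=1139456/408155] → run D
t=12: vr[A=4096/1991 C=4096/1991 D=6030/1991 F=13665280/6213911 G=5063/1991 H=1139456/408155] → run A
t=13: vr[A=5120/1991 C=4096/1991 D=6030/1991 F=13665280/6213911 G=5063/1991 H=1139456/408155] → run C
t=14: vr[A=5120/1991 C=5120/1991 D=6030/1991 F=13665280/6213911 G=5063/1991 H=1139456/408155] → run F
t=15: vr[A=5120/1991 C=5120/1991 D=6030/1991 G=5063/1991 H=1139456/408155] → run G
t=16: vr[A=5120/1991 C=5120/1991 D=6030/1991 G=7054/1991 H=1139456/408155] → run A
t=17: vr[A=6144/1991 C=5120/1991 D=6030/1991 G=7054/1991 H=1139456/408155] → run C
t=18: vr[A=6144/1991 D=6030/1991 G=7054/1991 H=1139456/408155] → run H
t=19: vr[A=6144/1991 D=6030/1991 G=7054/1991 H=1649152/408155] → run D
t=20: vr[A=6144/1991 D=8021/1991 G=7054/1991 H=1649152/408155] → run A
t=21: vr[A=7168/1991 D=8021/1991 G=7054/1991 H=1649152/408155] → run G
t=22: vr[A=7168/1991 D=8021/1991 G=9045/1991 H=1649152/408155] → run A
t=23: vr[D=8021/1991 G=9045/1991 H=1649152/408155] → run D
t=24: vr[G=9045/1991 H=1649152/408155] → run H
t=25: vr[G=9045/1991 H=2158848/408155] → run G
t=26: vr[G=11036/1991 H=2158848/408155] → run H
t=27: vr[G=11036/1991 H=2668544/408155] → run G
t=28: vr[G=13027/1991 H=2668544/408155] → run H
t=29: vr[G=13027/1991 H=635648/81631] → run G
t=30: vr[H=635648/81631] → run H
t=31: vr[H=3687936/408155] → run H
t=32: (idle)
t=33: (idle)
t=34: (idle)
t=35: (idle)
t=36: (idle)
t=37: (idle)
t=38: (idle)

running at tick 25 = G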